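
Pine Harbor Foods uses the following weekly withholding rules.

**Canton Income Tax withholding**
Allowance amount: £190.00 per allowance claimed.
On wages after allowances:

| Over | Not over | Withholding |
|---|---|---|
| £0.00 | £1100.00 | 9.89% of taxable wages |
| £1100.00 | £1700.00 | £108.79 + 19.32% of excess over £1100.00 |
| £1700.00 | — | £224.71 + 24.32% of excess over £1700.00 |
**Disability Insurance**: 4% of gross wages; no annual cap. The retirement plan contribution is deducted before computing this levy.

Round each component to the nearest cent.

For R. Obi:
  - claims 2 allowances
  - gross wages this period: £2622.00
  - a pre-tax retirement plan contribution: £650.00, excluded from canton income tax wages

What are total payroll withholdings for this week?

£282.72

Canton Income Tax: taxable = £2622.00 − £650.00 − 2×£190.00 = £1592.00
  £108.79 + 19.32% × (£1592.00 − £1100.00) = £108.79 + 19.32% × £492.00 = £203.84
Disability Insurance: 4% × £1972.00 = £78.88
Total: £203.84 + £78.88 = £282.72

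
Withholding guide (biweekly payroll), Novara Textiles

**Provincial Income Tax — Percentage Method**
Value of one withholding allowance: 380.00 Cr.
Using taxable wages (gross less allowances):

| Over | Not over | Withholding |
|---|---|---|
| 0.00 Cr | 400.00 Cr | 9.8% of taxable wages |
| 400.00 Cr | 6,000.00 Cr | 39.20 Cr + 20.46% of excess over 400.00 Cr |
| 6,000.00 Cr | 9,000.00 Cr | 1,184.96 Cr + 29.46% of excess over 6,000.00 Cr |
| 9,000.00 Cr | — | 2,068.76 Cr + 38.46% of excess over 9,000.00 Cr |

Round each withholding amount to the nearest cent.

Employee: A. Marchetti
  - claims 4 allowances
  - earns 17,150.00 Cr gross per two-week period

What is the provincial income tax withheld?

Provincial Income Tax: taxable = 17,150.00 Cr − 4×380.00 Cr = 15,630.00 Cr
  2,068.76 Cr + 38.46% × (15,630.00 Cr − 9,000.00 Cr) = 2,068.76 Cr + 38.46% × 6,630.00 Cr = 4,618.66 Cr

4,618.66 Cr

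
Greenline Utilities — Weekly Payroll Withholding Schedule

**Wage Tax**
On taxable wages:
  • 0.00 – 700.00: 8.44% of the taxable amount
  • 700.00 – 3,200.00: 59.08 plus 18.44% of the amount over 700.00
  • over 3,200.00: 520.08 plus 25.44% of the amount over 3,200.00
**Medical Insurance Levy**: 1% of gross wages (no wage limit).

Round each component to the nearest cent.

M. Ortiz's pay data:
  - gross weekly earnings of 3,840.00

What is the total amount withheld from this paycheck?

721.30

Wage Tax: taxable = 3,840.00
  520.08 + 25.44% × (3,840.00 − 3,200.00) = 520.08 + 25.44% × 640.00 = 682.90
Medical Insurance Levy: 1% × 3,840.00 = 38.40
Total: 682.90 + 38.40 = 721.30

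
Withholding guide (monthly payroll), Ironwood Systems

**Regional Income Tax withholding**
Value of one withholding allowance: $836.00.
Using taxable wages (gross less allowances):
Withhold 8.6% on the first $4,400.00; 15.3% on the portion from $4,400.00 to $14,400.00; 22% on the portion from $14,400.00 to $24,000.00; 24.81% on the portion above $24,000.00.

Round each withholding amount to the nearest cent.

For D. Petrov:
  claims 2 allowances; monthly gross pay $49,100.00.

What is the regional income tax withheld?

Regional Income Tax: taxable = $49,100.00 − 2×$836.00 = $47,428.00
  $4,020.40 + 24.81% × ($47,428.00 − $24,000.00) = $4,020.40 + 24.81% × $23,428.00 = $9,832.89

$9,832.89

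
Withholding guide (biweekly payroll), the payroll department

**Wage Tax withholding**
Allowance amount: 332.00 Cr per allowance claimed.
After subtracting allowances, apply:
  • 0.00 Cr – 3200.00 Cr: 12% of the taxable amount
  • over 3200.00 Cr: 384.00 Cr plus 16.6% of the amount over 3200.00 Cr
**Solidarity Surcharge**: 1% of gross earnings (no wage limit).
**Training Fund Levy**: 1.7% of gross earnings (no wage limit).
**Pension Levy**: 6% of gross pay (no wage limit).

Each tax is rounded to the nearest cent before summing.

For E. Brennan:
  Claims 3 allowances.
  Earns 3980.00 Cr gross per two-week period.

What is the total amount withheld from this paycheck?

704.34 Cr

Wage Tax: taxable = 3980.00 Cr − 3×332.00 Cr = 2984.00 Cr
  12% × 2984.00 Cr = 358.08 Cr
Solidarity Surcharge: 1% × 3980.00 Cr = 39.80 Cr
Training Fund Levy: 1.7% × 3980.00 Cr = 67.66 Cr
Pension Levy: 6% × 3980.00 Cr = 238.80 Cr
Total: 358.08 Cr + 39.80 Cr + 67.66 Cr + 238.80 Cr = 704.34 Cr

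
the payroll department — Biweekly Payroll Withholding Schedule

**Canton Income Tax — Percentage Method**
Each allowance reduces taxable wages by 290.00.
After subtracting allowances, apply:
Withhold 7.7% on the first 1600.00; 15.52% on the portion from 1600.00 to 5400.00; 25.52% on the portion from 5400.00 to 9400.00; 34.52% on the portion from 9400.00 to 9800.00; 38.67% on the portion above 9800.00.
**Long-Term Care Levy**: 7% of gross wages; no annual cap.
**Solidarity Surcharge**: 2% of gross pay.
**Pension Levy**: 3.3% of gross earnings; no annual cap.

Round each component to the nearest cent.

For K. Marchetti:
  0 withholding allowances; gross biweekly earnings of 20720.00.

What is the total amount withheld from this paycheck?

8643.16

Canton Income Tax: taxable = 20720.00
  1871.84 + 38.67% × (20720.00 − 9800.00) = 1871.84 + 38.67% × 10920.00 = 6094.60
Long-Term Care Levy: 7% × 20720.00 = 1450.40
Solidarity Surcharge: 2% × 20720.00 = 414.40
Pension Levy: 3.3% × 20720.00 = 683.76
Total: 6094.60 + 1450.40 + 414.40 + 683.76 = 8643.16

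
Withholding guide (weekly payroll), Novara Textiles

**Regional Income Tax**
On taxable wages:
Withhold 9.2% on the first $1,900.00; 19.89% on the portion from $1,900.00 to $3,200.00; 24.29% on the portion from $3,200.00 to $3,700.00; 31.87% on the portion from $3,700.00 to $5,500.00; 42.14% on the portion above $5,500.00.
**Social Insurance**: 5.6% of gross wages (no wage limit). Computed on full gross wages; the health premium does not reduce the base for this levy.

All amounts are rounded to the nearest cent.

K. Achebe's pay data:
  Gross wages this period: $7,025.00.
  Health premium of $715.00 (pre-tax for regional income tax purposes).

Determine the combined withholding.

$1,863.21

Regional Income Tax: taxable = $7,025.00 − $715.00 = $6,310.00
  $1,128.48 + 42.14% × ($6,310.00 − $5,500.00) = $1,128.48 + 42.14% × $810.00 = $1,469.81
Social Insurance: 5.6% × $7,025.00 = $393.40
Total: $1,469.81 + $393.40 = $1,863.21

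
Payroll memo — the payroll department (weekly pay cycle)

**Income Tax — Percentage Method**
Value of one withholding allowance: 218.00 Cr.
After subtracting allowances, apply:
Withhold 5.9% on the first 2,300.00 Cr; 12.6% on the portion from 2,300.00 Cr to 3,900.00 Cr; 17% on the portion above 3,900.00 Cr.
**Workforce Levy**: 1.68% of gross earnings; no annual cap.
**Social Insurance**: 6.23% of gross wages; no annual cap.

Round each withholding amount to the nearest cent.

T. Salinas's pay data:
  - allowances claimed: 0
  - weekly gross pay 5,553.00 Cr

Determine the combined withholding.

Income Tax: taxable = 5,553.00 Cr
  337.30 Cr + 17% × (5,553.00 Cr − 3,900.00 Cr) = 337.30 Cr + 17% × 1,653.00 Cr = 618.31 Cr
Workforce Levy: 1.68% × 5,553.00 Cr = 93.29 Cr
Social Insurance: 6.23% × 5,553.00 Cr = 345.95 Cr
Total: 618.31 Cr + 93.29 Cr + 345.95 Cr = 1,057.55 Cr

1,057.55 Cr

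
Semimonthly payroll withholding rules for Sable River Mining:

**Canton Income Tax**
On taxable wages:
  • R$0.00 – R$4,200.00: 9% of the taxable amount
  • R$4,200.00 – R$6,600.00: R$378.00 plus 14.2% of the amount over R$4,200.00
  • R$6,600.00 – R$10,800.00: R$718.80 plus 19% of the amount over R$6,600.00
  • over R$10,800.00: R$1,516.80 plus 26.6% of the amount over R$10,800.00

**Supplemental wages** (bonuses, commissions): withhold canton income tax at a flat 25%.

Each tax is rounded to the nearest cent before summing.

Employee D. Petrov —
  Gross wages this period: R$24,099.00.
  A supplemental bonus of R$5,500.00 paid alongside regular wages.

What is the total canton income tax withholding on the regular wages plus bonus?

R$6,429.33

Canton Income Tax: taxable = R$24,099.00
  R$1,516.80 + 26.6% × (R$24,099.00 − R$10,800.00) = R$1,516.80 + 26.6% × R$13,299.00 = R$5,054.33
Supplemental (25% flat on bonus): 25% × R$5,500.00 = R$1,375.00
Total canton income tax: R$5,054.33 + R$1,375.00 = R$6,429.33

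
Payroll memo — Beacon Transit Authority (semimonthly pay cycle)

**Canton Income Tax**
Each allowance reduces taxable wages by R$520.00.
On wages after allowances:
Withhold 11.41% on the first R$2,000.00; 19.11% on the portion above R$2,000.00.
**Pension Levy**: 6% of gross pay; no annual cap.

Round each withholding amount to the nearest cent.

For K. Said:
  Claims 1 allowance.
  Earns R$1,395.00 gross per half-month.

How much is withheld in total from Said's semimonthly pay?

Canton Income Tax: taxable = R$1,395.00 − 1×R$520.00 = R$875.00
  11.41% × R$875.00 = R$99.84
Pension Levy: 6% × R$1,395.00 = R$83.70
Total: R$99.84 + R$83.70 = R$183.54

R$183.54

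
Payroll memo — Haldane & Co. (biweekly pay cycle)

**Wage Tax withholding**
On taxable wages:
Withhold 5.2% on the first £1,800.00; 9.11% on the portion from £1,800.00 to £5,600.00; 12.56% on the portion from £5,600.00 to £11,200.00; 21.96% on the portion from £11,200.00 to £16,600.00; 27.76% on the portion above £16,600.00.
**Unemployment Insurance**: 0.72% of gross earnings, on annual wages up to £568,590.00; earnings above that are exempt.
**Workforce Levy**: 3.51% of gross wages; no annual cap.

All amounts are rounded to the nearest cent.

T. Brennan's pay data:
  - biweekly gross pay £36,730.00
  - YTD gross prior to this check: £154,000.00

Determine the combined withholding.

£9,470.75

Wage Tax: taxable = £36,730.00
  £2,328.98 + 27.76% × (£36,730.00 − £16,600.00) = £2,328.98 + 27.76% × £20,130.00 = £7,917.07
Unemployment Insurance: 0.72% × £36,730.00 = £264.46
Workforce Levy: 3.51% × £36,730.00 = £1,289.22
Total: £7,917.07 + £264.46 + £1,289.22 = £9,470.75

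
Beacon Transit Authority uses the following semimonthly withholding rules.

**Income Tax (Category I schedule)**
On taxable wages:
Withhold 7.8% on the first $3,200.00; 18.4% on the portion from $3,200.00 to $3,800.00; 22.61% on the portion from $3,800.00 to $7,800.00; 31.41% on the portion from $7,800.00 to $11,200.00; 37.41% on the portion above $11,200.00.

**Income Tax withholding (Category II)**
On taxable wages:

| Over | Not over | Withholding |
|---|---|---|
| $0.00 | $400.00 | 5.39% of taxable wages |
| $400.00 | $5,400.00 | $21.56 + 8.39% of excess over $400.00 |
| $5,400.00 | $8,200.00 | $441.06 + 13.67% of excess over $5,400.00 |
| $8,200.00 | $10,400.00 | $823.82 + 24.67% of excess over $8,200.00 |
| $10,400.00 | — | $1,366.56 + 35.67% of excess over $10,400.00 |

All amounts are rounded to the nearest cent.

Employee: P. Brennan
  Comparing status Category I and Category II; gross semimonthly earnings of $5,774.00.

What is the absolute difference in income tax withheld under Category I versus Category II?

Income Tax (Category I): taxable = $5,774.00
  $360.00 + 22.61% × ($5,774.00 − $3,800.00) = $360.00 + 22.61% × $1,974.00 = $806.32
Income Tax (Category II): taxable = $5,774.00
  $441.06 + 13.67% × ($5,774.00 − $5,400.00) = $441.06 + 13.67% × $374.00 = $492.19
Difference: |$806.32 − $492.19| = $314.13 (higher under Category I)

$314.13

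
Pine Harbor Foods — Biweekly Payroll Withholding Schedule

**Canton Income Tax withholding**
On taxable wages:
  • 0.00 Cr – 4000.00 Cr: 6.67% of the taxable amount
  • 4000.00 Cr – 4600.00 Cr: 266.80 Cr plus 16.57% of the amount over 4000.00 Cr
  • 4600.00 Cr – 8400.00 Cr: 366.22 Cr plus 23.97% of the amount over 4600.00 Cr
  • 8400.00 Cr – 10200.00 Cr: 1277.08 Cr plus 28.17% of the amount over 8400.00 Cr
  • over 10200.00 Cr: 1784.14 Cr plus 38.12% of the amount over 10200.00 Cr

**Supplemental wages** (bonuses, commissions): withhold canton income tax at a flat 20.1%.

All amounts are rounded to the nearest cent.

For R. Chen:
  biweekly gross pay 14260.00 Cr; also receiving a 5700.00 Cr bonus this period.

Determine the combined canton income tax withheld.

Canton Income Tax: taxable = 14260.00 Cr
  1784.14 Cr + 38.12% × (14260.00 Cr − 10200.00 Cr) = 1784.14 Cr + 38.12% × 4060.00 Cr = 3331.81 Cr
Supplemental (20.1% flat on bonus): 20.1% × 5700.00 Cr = 1145.70 Cr
Total canton income tax: 3331.81 Cr + 1145.70 Cr = 4477.51 Cr

4477.51 Cr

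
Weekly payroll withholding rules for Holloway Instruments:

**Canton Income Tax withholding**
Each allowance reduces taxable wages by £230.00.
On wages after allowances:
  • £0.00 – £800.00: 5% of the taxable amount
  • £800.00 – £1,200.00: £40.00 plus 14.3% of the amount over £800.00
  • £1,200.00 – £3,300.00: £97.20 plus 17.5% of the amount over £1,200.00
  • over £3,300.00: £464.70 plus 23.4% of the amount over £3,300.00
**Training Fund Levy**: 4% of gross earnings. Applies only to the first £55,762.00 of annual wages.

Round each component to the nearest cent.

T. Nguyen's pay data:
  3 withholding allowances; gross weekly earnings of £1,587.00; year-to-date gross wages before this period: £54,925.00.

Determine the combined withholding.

Canton Income Tax: taxable = £1,587.00 − 3×£230.00 = £897.00
  £40.00 + 14.3% × (£897.00 − £800.00) = £40.00 + 14.3% × £97.00 = £53.87
Training Fund Levy: cap £55,762.00 − YTD £54,925.00 = £837.00 subject; 4% × £837.00 = £33.48
Total: £53.87 + £33.48 = £87.35

£87.35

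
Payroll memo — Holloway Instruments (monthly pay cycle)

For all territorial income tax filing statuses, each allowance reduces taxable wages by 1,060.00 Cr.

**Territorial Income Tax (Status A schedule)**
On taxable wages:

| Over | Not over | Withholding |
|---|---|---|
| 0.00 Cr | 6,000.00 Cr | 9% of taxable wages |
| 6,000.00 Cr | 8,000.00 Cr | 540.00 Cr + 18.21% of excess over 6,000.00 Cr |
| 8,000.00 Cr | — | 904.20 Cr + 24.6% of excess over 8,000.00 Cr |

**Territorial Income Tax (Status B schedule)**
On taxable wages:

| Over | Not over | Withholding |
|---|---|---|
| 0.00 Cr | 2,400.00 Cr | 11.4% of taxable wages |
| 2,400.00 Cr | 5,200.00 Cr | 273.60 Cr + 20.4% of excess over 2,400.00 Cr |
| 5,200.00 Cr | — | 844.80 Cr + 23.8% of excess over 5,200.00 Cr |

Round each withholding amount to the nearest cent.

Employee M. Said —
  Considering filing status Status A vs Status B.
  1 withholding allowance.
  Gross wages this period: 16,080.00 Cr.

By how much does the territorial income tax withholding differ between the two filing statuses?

550.84 Cr

Territorial Income Tax (Status A): taxable = 16,080.00 Cr − 1×1,060.00 Cr = 15,020.00 Cr
  904.20 Cr + 24.6% × (15,020.00 Cr − 8,000.00 Cr) = 904.20 Cr + 24.6% × 7,020.00 Cr = 2,631.12 Cr
Territorial Income Tax (Status B): taxable = 16,080.00 Cr − 1×1,060.00 Cr = 15,020.00 Cr
  844.80 Cr + 23.8% × (15,020.00 Cr − 5,200.00 Cr) = 844.80 Cr + 23.8% × 9,820.00 Cr = 3,181.96 Cr
Difference: |2,631.12 Cr − 3,181.96 Cr| = 550.84 Cr (higher under Status B)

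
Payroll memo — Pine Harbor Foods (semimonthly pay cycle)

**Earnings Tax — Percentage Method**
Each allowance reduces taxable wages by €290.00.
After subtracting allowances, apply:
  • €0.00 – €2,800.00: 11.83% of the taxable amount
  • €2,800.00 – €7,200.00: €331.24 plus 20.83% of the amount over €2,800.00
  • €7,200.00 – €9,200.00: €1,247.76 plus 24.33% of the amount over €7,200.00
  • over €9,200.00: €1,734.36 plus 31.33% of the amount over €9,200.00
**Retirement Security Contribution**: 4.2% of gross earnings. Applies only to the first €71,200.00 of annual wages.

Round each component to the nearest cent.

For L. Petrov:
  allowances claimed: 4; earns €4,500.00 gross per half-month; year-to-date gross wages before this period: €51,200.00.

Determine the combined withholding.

€632.72

Earnings Tax: taxable = €4,500.00 − 4×€290.00 = €3,340.00
  €331.24 + 20.83% × (€3,340.00 − €2,800.00) = €331.24 + 20.83% × €540.00 = €443.72
Retirement Security Contribution: 4.2% × €4,500.00 = €189.00
Total: €443.72 + €189.00 = €632.72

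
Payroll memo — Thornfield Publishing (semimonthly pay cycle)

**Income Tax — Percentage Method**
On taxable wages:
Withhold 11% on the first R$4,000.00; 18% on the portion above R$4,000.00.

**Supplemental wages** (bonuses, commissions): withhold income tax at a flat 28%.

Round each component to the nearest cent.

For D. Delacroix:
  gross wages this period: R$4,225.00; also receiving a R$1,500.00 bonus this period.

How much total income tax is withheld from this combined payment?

R$900.50

Income Tax: taxable = R$4,225.00
  R$440.00 + 18% × (R$4,225.00 − R$4,000.00) = R$440.00 + 18% × R$225.00 = R$480.50
Supplemental (28% flat on bonus): 28% × R$1,500.00 = R$420.00
Total income tax: R$480.50 + R$420.00 = R$900.50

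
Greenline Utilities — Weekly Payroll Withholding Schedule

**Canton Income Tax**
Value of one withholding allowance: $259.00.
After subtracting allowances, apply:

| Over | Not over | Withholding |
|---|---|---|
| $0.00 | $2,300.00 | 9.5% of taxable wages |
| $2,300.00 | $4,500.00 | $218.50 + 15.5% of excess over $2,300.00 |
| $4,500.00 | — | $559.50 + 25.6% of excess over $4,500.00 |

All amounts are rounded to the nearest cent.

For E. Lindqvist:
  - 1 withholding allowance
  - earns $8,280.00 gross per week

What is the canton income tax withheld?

$1,460.88

Canton Income Tax: taxable = $8,280.00 − 1×$259.00 = $8,021.00
  $559.50 + 25.6% × ($8,021.00 − $4,500.00) = $559.50 + 25.6% × $3,521.00 = $1,460.88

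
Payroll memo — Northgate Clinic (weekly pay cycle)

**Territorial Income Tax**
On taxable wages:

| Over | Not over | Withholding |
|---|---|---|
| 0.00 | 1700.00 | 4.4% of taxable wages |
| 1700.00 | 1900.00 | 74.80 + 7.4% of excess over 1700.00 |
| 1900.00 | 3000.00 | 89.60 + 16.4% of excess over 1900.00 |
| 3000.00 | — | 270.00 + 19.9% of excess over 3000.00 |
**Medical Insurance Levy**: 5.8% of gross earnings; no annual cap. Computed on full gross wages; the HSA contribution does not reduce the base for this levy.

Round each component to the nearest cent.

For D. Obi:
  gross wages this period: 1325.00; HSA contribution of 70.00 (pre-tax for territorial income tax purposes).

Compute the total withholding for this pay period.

132.07

Territorial Income Tax: taxable = 1325.00 − 70.00 = 1255.00
  4.4% × 1255.00 = 55.22
Medical Insurance Levy: 5.8% × 1325.00 = 76.85
Total: 55.22 + 76.85 = 132.07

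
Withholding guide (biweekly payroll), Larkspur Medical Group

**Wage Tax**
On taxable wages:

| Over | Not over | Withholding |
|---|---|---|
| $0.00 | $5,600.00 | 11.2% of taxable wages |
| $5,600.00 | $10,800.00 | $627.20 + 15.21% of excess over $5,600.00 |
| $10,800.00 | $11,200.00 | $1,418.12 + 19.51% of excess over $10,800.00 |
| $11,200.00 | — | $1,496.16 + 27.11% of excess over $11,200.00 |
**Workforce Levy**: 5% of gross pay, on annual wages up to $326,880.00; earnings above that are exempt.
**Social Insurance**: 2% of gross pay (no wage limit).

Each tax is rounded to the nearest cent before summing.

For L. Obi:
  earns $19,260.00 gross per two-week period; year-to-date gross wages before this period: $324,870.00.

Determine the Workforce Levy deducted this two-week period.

$100.50

Workforce Levy: cap $326,880.00 − YTD $324,870.00 = $2,010.00 subject; 5% × $2,010.00 = $100.50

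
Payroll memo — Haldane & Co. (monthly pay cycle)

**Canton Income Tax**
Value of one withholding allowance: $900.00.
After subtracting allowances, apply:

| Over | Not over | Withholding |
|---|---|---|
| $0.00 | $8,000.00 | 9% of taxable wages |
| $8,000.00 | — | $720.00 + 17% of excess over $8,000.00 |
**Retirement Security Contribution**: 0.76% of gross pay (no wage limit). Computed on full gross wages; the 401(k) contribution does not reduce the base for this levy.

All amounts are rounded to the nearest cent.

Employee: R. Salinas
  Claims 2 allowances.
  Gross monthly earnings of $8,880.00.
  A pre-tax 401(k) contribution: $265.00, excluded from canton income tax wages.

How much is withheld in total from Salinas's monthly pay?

$680.84

Canton Income Tax: taxable = $8,880.00 − $265.00 − 2×$900.00 = $6,815.00
  9% × $6,815.00 = $613.35
Retirement Security Contribution: 0.76% × $8,880.00 = $67.49
Total: $613.35 + $67.49 = $680.84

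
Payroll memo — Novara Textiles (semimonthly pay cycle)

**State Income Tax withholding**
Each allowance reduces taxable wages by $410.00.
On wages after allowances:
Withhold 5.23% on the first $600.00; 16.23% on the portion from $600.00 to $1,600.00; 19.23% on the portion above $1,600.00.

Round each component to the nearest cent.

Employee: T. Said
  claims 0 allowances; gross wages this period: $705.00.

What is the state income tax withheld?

State Income Tax: taxable = $705.00
  $31.38 + 16.23% × ($705.00 − $600.00) = $31.38 + 16.23% × $105.00 = $48.42

$48.42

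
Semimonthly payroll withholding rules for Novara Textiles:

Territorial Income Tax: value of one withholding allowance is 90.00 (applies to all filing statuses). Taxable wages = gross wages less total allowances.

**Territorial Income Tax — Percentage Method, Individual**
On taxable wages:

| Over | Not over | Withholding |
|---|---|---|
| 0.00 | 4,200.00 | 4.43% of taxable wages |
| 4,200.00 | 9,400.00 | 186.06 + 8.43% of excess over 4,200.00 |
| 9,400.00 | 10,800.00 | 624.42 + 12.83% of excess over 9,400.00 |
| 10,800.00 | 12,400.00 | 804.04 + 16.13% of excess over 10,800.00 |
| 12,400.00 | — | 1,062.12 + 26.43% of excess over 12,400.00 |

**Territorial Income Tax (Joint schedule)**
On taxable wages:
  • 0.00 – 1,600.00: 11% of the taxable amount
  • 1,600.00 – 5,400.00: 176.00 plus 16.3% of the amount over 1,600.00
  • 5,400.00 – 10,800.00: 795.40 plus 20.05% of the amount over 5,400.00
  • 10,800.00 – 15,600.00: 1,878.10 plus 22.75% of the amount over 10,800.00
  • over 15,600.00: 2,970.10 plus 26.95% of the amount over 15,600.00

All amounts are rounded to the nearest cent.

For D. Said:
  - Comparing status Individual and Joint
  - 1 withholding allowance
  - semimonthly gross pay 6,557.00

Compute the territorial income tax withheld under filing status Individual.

377.17

Territorial Income Tax (Individual): taxable = 6,557.00 − 1×90.00 = 6,467.00
  186.06 + 8.43% × (6,467.00 − 4,200.00) = 186.06 + 8.43% × 2,267.00 = 377.17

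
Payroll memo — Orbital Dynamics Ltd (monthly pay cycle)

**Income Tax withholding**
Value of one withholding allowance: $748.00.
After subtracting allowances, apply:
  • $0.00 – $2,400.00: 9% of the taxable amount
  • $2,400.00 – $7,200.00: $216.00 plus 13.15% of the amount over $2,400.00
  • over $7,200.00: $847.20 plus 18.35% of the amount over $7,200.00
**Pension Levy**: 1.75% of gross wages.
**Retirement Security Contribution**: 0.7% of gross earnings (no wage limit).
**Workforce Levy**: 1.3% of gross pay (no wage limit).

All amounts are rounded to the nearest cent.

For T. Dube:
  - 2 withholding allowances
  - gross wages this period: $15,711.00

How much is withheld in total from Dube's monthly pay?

Income Tax: taxable = $15,711.00 − 2×$748.00 = $14,215.00
  $847.20 + 18.35% × ($14,215.00 − $7,200.00) = $847.20 + 18.35% × $7,015.00 = $2,134.45
Pension Levy: 1.75% × $15,711.00 = $274.94
Retirement Security Contribution: 0.7% × $15,711.00 = $109.98
Workforce Levy: 1.3% × $15,711.00 = $204.24
Total: $2,134.45 + $274.94 + $109.98 + $204.24 = $2,723.61

$2,723.61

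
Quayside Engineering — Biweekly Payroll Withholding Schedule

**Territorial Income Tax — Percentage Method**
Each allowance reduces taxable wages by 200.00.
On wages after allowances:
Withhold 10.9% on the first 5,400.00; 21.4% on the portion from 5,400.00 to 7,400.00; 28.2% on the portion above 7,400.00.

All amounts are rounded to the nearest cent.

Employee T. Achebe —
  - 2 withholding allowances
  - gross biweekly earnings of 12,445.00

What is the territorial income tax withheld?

2,326.49

Territorial Income Tax: taxable = 12,445.00 − 2×200.00 = 12,045.00
  1,016.60 + 28.2% × (12,045.00 − 7,400.00) = 1,016.60 + 28.2% × 4,645.00 = 2,326.49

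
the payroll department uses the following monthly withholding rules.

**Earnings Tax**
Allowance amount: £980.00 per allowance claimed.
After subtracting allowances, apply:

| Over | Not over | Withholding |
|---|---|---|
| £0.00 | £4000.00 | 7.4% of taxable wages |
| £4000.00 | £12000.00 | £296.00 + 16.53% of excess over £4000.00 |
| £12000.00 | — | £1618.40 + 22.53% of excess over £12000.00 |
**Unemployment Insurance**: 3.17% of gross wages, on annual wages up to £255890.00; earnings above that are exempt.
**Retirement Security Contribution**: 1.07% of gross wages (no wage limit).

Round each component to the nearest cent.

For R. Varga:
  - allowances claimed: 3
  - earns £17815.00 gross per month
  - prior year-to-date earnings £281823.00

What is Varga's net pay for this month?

£15358.24

Earnings Tax: taxable = £17815.00 − 3×£980.00 = £14875.00
  £1618.40 + 22.53% × (£14875.00 − £12000.00) = £1618.40 + 22.53% × £2875.00 = £2266.14
Unemployment Insurance: YTD £281823.00 ≥ cap £255890.00 → £0.00
Retirement Security Contribution: 1.07% × £17815.00 = £190.62
Total withheld: £2266.14 + £0.00 + £190.62 = £2456.76
Net pay: £17815.00 − £2456.76 = £15358.24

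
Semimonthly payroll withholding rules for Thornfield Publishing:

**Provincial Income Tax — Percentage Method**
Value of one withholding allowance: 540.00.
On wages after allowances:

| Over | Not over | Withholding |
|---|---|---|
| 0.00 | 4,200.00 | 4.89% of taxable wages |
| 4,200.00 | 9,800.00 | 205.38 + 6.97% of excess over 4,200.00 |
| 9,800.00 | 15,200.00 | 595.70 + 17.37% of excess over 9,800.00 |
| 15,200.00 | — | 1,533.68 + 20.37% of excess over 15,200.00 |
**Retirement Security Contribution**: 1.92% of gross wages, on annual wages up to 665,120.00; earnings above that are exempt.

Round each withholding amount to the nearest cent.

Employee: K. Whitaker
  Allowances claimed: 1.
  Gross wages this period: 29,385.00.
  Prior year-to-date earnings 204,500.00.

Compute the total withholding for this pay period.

4,877.36

Provincial Income Tax: taxable = 29,385.00 − 1×540.00 = 28,845.00
  1,533.68 + 20.37% × (28,845.00 − 15,200.00) = 1,533.68 + 20.37% × 13,645.00 = 4,313.17
Retirement Security Contribution: 1.92% × 29,385.00 = 564.19
Total: 4,313.17 + 564.19 = 4,877.36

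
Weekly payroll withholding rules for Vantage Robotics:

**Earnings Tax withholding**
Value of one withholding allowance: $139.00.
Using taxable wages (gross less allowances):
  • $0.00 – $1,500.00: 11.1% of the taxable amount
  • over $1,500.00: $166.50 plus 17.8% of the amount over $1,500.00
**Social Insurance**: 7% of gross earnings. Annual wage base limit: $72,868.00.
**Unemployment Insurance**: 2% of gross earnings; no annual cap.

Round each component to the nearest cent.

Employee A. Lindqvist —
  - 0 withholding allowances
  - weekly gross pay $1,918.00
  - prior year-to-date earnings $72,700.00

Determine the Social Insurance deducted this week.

$11.76

Social Insurance: cap $72,868.00 − YTD $72,700.00 = $168.00 subject; 7% × $168.00 = $11.76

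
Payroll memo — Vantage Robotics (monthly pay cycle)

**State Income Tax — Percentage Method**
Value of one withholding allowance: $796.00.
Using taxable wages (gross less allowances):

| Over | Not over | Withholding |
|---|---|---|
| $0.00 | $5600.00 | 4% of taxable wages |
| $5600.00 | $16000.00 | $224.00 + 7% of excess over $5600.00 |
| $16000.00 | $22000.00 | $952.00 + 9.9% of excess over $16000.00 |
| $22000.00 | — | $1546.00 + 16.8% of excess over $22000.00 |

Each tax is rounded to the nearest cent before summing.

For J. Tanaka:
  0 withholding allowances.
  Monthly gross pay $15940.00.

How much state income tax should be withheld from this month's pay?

State Income Tax: taxable = $15940.00
  $224.00 + 7% × ($15940.00 − $5600.00) = $224.00 + 7% × $10340.00 = $947.80

$947.80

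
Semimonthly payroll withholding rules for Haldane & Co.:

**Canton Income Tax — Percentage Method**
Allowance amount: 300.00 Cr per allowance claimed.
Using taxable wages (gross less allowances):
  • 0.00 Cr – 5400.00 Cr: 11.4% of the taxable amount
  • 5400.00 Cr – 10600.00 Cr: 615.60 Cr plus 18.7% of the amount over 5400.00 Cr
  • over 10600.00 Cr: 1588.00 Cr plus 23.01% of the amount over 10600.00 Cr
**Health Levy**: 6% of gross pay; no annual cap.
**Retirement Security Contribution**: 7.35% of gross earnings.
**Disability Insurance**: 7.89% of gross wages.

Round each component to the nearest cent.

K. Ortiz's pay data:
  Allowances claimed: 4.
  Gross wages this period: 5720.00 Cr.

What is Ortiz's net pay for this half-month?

Canton Income Tax: taxable = 5720.00 Cr − 4×300.00 Cr = 4520.00 Cr
  11.4% × 4520.00 Cr = 515.28 Cr
Health Levy: 6% × 5720.00 Cr = 343.20 Cr
Retirement Security Contribution: 7.35% × 5720.00 Cr = 420.42 Cr
Disability Insurance: 7.89% × 5720.00 Cr = 451.31 Cr
Total withheld: 515.28 Cr + 343.20 Cr + 420.42 Cr + 451.31 Cr = 1730.21 Cr
Net pay: 5720.00 Cr − 1730.21 Cr = 3989.79 Cr

3989.79 Cr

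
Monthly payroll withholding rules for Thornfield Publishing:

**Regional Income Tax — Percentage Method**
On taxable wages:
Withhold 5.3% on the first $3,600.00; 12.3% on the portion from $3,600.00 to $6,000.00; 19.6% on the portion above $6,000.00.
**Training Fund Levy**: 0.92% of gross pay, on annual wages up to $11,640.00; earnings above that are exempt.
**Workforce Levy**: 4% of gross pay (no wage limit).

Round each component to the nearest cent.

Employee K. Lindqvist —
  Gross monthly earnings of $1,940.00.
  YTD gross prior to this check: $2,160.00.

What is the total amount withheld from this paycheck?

$198.27

Regional Income Tax: taxable = $1,940.00
  5.3% × $1,940.00 = $102.82
Training Fund Levy: 0.92% × $1,940.00 = $17.85
Workforce Levy: 4% × $1,940.00 = $77.60
Total: $102.82 + $17.85 + $77.60 = $198.27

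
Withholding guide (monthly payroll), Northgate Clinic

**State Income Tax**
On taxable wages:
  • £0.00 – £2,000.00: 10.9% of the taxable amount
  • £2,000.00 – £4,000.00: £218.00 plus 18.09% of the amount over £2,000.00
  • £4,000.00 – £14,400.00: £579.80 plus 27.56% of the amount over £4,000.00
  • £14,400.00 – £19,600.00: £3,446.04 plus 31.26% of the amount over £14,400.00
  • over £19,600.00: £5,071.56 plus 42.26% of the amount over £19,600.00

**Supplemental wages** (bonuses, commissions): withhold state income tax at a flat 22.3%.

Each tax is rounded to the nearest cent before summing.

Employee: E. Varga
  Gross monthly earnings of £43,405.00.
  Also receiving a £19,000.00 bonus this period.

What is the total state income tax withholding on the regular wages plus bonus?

£19,368.55

State Income Tax: taxable = £43,405.00
  £5,071.56 + 42.26% × (£43,405.00 − £19,600.00) = £5,071.56 + 42.26% × £23,805.00 = £15,131.55
Supplemental (22.3% flat on bonus): 22.3% × £19,000.00 = £4,237.00
Total state income tax: £15,131.55 + £4,237.00 = £19,368.55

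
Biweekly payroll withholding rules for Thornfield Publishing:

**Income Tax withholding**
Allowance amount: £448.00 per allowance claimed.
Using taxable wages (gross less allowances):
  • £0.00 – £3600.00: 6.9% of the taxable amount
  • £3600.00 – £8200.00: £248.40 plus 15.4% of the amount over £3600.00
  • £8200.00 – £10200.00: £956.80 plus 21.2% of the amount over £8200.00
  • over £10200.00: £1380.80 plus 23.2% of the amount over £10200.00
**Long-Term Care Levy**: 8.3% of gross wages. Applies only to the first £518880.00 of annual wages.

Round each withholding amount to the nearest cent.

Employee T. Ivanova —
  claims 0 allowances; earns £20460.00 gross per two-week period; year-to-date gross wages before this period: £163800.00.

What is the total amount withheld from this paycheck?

£5459.30

Income Tax: taxable = £20460.00
  £1380.80 + 23.2% × (£20460.00 − £10200.00) = £1380.80 + 23.2% × £10260.00 = £3761.12
Long-Term Care Levy: 8.3% × £20460.00 = £1698.18
Total: £3761.12 + £1698.18 = £5459.30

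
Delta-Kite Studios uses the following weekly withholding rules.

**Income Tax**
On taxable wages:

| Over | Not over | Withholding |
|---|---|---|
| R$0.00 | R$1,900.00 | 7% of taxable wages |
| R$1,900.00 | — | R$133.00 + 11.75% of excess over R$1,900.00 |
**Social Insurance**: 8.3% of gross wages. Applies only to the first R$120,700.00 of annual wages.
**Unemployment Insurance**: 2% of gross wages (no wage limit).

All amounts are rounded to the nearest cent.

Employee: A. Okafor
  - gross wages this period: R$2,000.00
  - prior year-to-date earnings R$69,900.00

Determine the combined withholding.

R$350.75

Income Tax: taxable = R$2,000.00
  R$133.00 + 11.75% × (R$2,000.00 − R$1,900.00) = R$133.00 + 11.75% × R$100.00 = R$144.75
Social Insurance: 8.3% × R$2,000.00 = R$166.00
Unemployment Insurance: 2% × R$2,000.00 = R$40.00
Total: R$144.75 + R$166.00 + R$40.00 = R$350.75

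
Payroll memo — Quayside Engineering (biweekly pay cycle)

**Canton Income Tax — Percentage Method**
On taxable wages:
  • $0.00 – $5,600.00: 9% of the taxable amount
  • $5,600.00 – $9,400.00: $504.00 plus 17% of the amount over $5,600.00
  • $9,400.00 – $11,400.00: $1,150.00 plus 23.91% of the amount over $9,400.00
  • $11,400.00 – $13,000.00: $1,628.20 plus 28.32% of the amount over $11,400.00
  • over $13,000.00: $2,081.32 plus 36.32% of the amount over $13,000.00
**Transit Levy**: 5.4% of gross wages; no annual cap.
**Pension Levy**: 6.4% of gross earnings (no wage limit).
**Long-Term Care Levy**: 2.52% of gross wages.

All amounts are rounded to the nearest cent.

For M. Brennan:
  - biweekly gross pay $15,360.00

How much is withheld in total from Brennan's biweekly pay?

$5,138.02

Canton Income Tax: taxable = $15,360.00
  $2,081.32 + 36.32% × ($15,360.00 − $13,000.00) = $2,081.32 + 36.32% × $2,360.00 = $2,938.47
Transit Levy: 5.4% × $15,360.00 = $829.44
Pension Levy: 6.4% × $15,360.00 = $983.04
Long-Term Care Levy: 2.52% × $15,360.00 = $387.07
Total: $2,938.47 + $829.44 + $983.04 + $387.07 = $5,138.02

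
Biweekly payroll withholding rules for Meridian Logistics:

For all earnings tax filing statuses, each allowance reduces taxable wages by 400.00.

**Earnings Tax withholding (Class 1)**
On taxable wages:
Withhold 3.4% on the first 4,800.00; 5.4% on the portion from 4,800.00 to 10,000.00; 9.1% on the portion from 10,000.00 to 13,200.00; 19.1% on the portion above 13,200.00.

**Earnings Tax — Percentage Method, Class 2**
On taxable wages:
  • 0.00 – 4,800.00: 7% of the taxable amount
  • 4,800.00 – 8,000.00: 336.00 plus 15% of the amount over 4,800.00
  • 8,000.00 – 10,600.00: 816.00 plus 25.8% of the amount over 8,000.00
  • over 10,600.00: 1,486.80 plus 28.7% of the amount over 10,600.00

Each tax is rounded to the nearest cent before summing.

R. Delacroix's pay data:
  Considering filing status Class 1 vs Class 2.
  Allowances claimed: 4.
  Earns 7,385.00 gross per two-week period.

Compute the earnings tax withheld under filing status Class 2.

Earnings Tax (Class 2): taxable = 7,385.00 − 4×400.00 = 5,785.00
  336.00 + 15% × (5,785.00 − 4,800.00) = 336.00 + 15% × 985.00 = 483.75

483.75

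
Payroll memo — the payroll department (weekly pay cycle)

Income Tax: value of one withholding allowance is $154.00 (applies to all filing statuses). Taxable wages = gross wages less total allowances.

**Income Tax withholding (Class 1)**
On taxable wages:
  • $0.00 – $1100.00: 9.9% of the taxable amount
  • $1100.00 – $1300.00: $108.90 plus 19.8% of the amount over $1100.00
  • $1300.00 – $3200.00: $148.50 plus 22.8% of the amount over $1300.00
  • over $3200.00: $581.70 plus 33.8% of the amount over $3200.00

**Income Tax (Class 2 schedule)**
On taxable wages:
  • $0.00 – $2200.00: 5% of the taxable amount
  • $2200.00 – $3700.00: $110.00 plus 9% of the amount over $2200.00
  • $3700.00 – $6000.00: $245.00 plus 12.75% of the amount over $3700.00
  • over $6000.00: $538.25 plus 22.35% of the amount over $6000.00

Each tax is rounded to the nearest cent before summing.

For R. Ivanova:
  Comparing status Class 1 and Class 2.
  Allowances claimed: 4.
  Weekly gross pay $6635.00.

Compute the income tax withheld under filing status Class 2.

$542.50

Income Tax (Class 2): taxable = $6635.00 − 4×$154.00 = $6019.00
  $538.25 + 22.35% × ($6019.00 − $6000.00) = $538.25 + 22.35% × $19.00 = $542.50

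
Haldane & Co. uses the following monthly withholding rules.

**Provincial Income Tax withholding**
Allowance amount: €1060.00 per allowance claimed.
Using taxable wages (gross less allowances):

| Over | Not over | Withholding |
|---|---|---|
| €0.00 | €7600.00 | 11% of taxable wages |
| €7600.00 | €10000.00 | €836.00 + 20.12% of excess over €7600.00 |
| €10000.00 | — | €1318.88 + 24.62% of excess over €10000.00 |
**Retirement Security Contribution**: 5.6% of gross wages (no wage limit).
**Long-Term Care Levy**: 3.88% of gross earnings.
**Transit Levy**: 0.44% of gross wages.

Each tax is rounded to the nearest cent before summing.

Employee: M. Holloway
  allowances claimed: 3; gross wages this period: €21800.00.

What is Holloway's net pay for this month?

Provincial Income Tax: taxable = €21800.00 − 3×€1060.00 = €18620.00
  €1318.88 + 24.62% × (€18620.00 − €10000.00) = €1318.88 + 24.62% × €8620.00 = €3441.12
Retirement Security Contribution: 5.6% × €21800.00 = €1220.80
Long-Term Care Levy: 3.88% × €21800.00 = €845.84
Transit Levy: 0.44% × €21800.00 = €95.92
Total withheld: €3441.12 + €1220.80 + €845.84 + €95.92 = €5603.68
Net pay: €21800.00 − €5603.68 = €16196.32

€16196.32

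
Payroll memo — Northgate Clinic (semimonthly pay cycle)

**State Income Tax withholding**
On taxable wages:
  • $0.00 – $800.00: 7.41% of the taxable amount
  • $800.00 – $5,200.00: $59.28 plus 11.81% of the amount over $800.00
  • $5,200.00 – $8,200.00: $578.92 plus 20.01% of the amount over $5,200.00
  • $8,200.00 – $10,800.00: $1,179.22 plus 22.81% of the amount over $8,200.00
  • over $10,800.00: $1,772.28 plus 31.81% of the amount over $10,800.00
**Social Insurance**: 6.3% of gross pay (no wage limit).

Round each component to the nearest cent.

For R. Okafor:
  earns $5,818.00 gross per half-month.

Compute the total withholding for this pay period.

$1,069.11

State Income Tax: taxable = $5,818.00
  $578.92 + 20.01% × ($5,818.00 − $5,200.00) = $578.92 + 20.01% × $618.00 = $702.58
Social Insurance: 6.3% × $5,818.00 = $366.53
Total: $702.58 + $366.53 = $1,069.11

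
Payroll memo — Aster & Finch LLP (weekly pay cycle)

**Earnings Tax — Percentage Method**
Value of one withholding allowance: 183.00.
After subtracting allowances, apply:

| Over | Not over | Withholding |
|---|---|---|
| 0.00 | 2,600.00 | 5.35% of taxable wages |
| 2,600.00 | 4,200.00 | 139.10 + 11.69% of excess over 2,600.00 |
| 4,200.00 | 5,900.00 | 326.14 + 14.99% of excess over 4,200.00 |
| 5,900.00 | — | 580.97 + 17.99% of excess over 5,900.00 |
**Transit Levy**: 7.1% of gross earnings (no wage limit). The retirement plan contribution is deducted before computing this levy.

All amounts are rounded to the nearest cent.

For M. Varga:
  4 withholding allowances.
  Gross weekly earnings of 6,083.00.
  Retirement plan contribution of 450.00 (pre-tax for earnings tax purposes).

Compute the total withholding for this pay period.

831.16

Earnings Tax: taxable = 6,083.00 − 450.00 − 4×183.00 = 4,901.00
  326.14 + 14.99% × (4,901.00 − 4,200.00) = 326.14 + 14.99% × 701.00 = 431.22
Transit Levy: 7.1% × 5,633.00 = 399.94
Total: 431.22 + 399.94 = 831.16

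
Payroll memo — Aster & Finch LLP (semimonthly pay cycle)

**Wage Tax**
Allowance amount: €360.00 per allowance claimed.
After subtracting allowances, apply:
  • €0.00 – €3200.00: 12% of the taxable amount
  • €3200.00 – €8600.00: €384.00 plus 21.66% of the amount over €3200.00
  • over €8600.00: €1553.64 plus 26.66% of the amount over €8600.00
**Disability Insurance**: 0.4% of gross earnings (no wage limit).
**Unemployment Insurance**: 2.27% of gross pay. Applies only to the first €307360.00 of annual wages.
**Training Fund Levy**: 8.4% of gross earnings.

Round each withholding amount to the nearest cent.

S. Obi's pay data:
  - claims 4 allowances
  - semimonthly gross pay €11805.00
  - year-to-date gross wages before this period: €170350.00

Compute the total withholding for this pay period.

Wage Tax: taxable = €11805.00 − 4×€360.00 = €10365.00
  €1553.64 + 26.66% × (€10365.00 − €8600.00) = €1553.64 + 26.66% × €1765.00 = €2024.19
Disability Insurance: 0.4% × €11805.00 = €47.22
Unemployment Insurance: 2.27% × €11805.00 = €267.97
Training Fund Levy: 8.4% × €11805.00 = €991.62
Total: €2024.19 + €47.22 + €267.97 + €991.62 = €3331.00

€3331.00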